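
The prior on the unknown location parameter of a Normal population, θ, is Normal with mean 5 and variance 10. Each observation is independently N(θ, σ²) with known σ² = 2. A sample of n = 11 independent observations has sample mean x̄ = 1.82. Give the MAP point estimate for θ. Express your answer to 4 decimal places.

n = 11, x̄ = 1.82.
For a Normal prior and Normal likelihood with known variance, the posterior is Normal; its mode equals its mean, the precision-weighted average.
Prior precision 1/σ₀² = 1/10 = 0.1; data precision n/σ² = 11/2 = 5.5.
θ̂ = (0.1·5 + 5.5·1.82) / (0.1 + 5.5) = 10.51/5.6 = 1051/560 ≈ 1.8768.

θ̂_MAP = 1.8768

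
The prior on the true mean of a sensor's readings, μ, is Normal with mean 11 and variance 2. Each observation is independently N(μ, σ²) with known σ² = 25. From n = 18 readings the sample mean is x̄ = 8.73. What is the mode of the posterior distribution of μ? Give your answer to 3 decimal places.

μ̂_MAP = 9.660

n = 18, x̄ = 8.73.
For a Normal prior and Normal likelihood with known variance, the posterior is Normal; its mode equals its mean, the precision-weighted average.
Prior precision 1/σ₀² = 1/2 = 0.5; data precision n/σ² = 18/25 = 0.72.
μ̂ = (0.5·11 + 0.72·8.73) / (0.5 + 0.72) = 11.7856/1.22 = 14732/1525 ≈ 9.660.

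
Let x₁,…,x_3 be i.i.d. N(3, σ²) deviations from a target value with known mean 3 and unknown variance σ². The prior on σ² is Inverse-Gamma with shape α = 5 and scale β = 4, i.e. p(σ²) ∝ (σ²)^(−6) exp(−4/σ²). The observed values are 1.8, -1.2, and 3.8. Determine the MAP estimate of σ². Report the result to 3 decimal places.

σ̂²_MAP = 1.848

Sum of squared deviations about the known mean: SS = (1.8−3)² + (-1.2−3)² + (3.8−3)² = 19.72.
The Normal likelihood contributes (σ²)^(−n/2) exp(−SS/(2σ²)), so the posterior is Inverse-Gamma(α + n/2, β + SS/2) = Inverse-Gamma(6.5, 13.86).
The mode of Inverse-Gamma(a, b) is b/(a+1) = 13.86/7.5 ≈ 1.848.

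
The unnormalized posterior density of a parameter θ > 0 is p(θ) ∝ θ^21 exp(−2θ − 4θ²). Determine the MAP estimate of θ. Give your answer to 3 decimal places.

ℓ'(θ) = 21/θ − 2 − 8θ. Setting this to zero and multiplying by θ: 8θ² + 2θ − 21 = 0.
θ = (−2 + √(2² + 4·8·21)) / (2·8) = (−2 + √676) / 16 = (−2 + 26)/16 = 3/2.
ℓ''(θ) = −21/θ² − 8 < 0, confirming a maximum.

θ̂_MAP = 1.500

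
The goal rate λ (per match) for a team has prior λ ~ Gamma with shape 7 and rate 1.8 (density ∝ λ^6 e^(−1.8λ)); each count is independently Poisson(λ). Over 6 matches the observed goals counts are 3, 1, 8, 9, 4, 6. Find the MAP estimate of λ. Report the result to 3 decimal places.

Σxᵢ = 3+1+8+9+4+6 = 31, with n = 6.
Posterior ∝ λ^6e^(−1.8λ) · λ^31e^(−6λ) = λ^37e^(−7.8λ), i.e. Gamma(shape=38, rate=7.8).
The mode of a Gamma(a, b) with a ≥ 1 (shape–rate) is (a−1)/b = 37/7.8 ≈ 4.744.

λ̂_MAP = 4.744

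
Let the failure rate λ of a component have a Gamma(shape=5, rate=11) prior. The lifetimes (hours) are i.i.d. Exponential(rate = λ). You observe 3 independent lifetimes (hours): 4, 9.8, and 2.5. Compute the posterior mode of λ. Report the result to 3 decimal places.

λ̂_MAP = 0.256

The Exponential(rate=λ) likelihood is ∝ λ^n e^(−λΣtᵢ). Here n = 3 and Σtᵢ = 4 + 9.8 + 2.5 = 16.3.
Posterior ∝ λ^4e^(−11λ) · λ^3e^(−16.3λ) = λ^7e^(−27.3λ), i.e. Gamma(8, 27.3).
Mode = (a−1)/b = 7/27.3 ≈ 0.256.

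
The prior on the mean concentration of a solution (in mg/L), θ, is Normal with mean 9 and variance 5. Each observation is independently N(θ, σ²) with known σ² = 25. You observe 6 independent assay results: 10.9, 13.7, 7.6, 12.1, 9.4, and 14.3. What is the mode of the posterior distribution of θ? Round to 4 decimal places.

n = 6; x̄ = (10.9 + 13.7 + 7.6 + 12.1 + 9.4 + 14.3)/6 = 68/6 = 34/3 ≈ 11.3333.
For a Normal prior and Normal likelihood with known variance, the posterior is Normal; its mode equals its mean, the precision-weighted average.
Prior precision 1/σ₀² = 1/5 = 0.2; data precision n/σ² = 6/25 = 0.24.
θ̂ = (0.2·9 + 0.24·(34/3)) / (0.2 + 0.24) = 4.52/0.44 = 113/11 ≈ 10.2727.

θ̂_MAP = 10.2727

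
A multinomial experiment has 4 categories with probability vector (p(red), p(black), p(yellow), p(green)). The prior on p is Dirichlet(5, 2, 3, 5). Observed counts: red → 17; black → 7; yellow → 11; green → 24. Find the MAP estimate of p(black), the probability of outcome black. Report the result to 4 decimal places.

The posterior is Dirichlet(αᵢ + nᵢ) = Dirichlet(22, 9, 14, 29).
For a Dirichlet(a₁,…,a_K) with all aᵢ > 1, the mode has j-th component (aⱼ − 1)/(Σaᵢ − K).
Here Σaᵢ = 74 and K = 4, so p(black) = (9 − 1)/(74 − 4) = 8/70 ≈ 0.1143.

MAP estimate of p(black) = 0.1143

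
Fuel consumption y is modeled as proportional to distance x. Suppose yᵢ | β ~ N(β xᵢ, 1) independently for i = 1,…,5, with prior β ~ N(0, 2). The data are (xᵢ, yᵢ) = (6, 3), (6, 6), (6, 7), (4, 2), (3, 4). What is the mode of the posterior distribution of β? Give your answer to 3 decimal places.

β̂_MAP = 0.869

log p(β | y) = −Σ(yᵢ − βxᵢ)²/(2·1) − β²/(2·2) + const.
Setting the derivative to zero: Σxᵢ(yᵢ − βxᵢ)/1 − β/2 = 0, so β = Σxᵢyᵢ / (Σxᵢ² + σ²/τ²).
Σxᵢyᵢ = 6·3 + 6·6 + 6·7 + 4·2 + 3·4 = 116; Σxᵢ² = 133; σ²/τ² = 0.5.
β̂_MAP = 116 / (133 + 0.5) = 116/133.5 ≈ 0.869.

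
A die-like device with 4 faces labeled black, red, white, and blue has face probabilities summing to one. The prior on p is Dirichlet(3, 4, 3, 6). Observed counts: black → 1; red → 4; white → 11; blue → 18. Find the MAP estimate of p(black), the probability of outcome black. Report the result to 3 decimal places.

The posterior is Dirichlet(αᵢ + nᵢ) = Dirichlet(4, 8, 14, 24).
For a Dirichlet(a₁,…,a_K) with all aᵢ > 1, the mode has j-th component (aⱼ − 1)/(Σaᵢ − K).
Here Σaᵢ = 50 and K = 4, so p(black) = (4 − 1)/(50 − 4) = 3/46 ≈ 0.065.

MAP estimate of p(black) = 0.065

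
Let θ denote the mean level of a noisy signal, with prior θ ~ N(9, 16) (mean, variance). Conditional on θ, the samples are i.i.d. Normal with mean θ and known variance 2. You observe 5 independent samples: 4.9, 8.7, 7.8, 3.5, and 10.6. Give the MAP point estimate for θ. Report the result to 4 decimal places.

n = 5; x̄ = (4.9 + 8.7 + 7.8 + 3.5 + 10.6)/5 = 35.5/5 = 7.1.
For a Normal prior and Normal likelihood with known variance, the posterior is Normal; its mode equals its mean, the precision-weighted average.
Prior precision 1/σ₀² = 1/16 = 0.0625; data precision n/σ² = 5/2 = 2.5.
θ̂ = (0.0625·9 + 2.5·7.1) / (0.0625 + 2.5) = 18.3125/2.5625 = 293/41 ≈ 7.1463.

θ̂_MAP = 7.1463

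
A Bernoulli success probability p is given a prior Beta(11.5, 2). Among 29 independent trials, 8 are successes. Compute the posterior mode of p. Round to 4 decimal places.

p̂_MAP = 0.4568

Prior: Beta(11.5, 2).
Data: 8 successes in 29 trials. The binomial likelihood contributes p^8(1−p)^21, so the posterior is Beta(11.5+8, 2+21) = Beta(19.5, 23).
For Beta(a, b) with a, b > 1 the mode is (a−1)/(a+b−2) = 18.5/40.5 ≈ 0.4568.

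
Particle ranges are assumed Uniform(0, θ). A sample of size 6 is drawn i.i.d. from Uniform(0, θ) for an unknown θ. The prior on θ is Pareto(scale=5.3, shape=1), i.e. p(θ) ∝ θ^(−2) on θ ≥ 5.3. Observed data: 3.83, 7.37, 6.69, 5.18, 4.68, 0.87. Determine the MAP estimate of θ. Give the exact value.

The Uniform(0, θ) likelihood is θ^(−n) for θ ≥ max(xᵢ), zero otherwise. Here max(xᵢ) = 7.37.
Posterior ∝ θ^(−2) · θ^(−6) = θ^(−8) on θ ≥ max(5.3, 7.37) = 7.37.
This density is strictly decreasing in θ, so the posterior mode lies at the lower boundary of the support.

θ̂_MAP = 7.37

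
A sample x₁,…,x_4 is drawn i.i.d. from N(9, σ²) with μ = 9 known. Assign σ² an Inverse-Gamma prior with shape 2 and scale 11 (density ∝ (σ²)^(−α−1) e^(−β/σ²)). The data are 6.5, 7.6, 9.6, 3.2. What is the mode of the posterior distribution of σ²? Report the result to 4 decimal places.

Sum of squared deviations about the known mean: SS = (6.5−9)² + (7.6−9)² + (9.6−9)² + (3.2−9)² = 42.21.
The Normal likelihood contributes (σ²)^(−n/2) exp(−SS/(2σ²)), so the posterior is Inverse-Gamma(α + n/2, β + SS/2) = Inverse-Gamma(4, 32.105).
The mode of Inverse-Gamma(a, b) is b/(a+1) = 32.105/5 ≈ 6.4210.

σ̂²_MAP = 6.4210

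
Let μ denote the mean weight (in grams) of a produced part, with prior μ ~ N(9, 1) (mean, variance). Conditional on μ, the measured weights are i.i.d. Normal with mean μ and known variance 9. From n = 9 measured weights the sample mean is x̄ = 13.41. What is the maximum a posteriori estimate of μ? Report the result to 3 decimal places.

μ̂_MAP = 11.205

n = 9, x̄ = 13.41.
For a Normal prior and Normal likelihood with known variance, the posterior is Normal; its mode equals its mean, the precision-weighted average.
Prior precision 1/σ₀² = 1/1 = 1; data precision n/σ² = 9/9 = 1.
μ̂ = (1·9 + 1·13.41) / (1 + 1) = 22.41/2 = 11.205.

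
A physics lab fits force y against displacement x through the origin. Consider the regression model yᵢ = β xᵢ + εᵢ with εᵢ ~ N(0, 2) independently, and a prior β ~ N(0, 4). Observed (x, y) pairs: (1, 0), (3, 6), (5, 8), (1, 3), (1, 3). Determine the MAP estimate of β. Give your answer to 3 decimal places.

log p(β | y) = −Σ(yᵢ − βxᵢ)²/(2·2) − β²/(2·4) + const.
Setting the derivative to zero: Σxᵢ(yᵢ − βxᵢ)/2 − β/4 = 0, so β = Σxᵢyᵢ / (Σxᵢ² + σ²/τ²).
Σxᵢyᵢ = 1·0 + 3·6 + 5·8 + 1·3 + 1·3 = 64; Σxᵢ² = 37; σ²/τ² = 0.5.
β̂_MAP = 64 / (37 + 0.5) = 64/37.5 ≈ 1.707.

β̂_MAP = 1.707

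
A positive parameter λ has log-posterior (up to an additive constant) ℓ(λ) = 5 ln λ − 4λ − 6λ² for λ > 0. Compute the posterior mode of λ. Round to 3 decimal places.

λ̂_MAP = 0.500

ℓ'(λ) = 5/λ − 4 − 12λ. Setting this to zero and multiplying by λ: 12λ² + 4λ − 5 = 0.
λ = (−4 + √(4² + 4·12·5)) / (2·12) = (−4 + √256) / 24 = (−4 + 16)/24 = 1/2.
ℓ''(λ) = −5/λ² − 12 < 0, confirming a maximum.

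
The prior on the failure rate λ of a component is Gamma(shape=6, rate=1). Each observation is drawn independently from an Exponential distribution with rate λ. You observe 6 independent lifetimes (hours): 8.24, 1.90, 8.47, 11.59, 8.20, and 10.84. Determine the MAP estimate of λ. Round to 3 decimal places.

The Exponential(rate=λ) likelihood is ∝ λ^n e^(−λΣtᵢ). Here n = 6 and Σtᵢ = 8.24 + 1.90 + 8.47 + 11.59 + 8.20 + 10.84 = 49.24.
Posterior ∝ λ^5e^(−1λ) · λ^6e^(−49.24λ) = λ^11e^(−50.24λ), i.e. Gamma(12, 50.24).
Mode = (a−1)/b = 11/50.24 ≈ 0.219.

λ̂_MAP = 0.219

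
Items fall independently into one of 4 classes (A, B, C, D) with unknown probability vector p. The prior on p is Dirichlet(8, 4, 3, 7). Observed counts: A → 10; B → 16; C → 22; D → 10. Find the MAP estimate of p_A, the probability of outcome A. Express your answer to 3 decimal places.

The posterior is Dirichlet(αᵢ + nᵢ) = Dirichlet(18, 20, 25, 17).
For a Dirichlet(a₁,…,a_K) with all aᵢ > 1, the mode has j-th component (aⱼ − 1)/(Σaᵢ − K).
Here Σaᵢ = 80 and K = 4, so p_A = (18 − 1)/(80 − 4) = 17/76 ≈ 0.224.

MAP estimate of p_A = 0.224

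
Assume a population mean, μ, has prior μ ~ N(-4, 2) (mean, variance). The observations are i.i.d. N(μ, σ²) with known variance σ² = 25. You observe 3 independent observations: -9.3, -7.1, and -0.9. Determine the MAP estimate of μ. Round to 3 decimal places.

μ̂_MAP = -4.342

n = 3; x̄ = ((-9.3) + (-7.1) + (-0.9))/3 = -17.3/3 = -173/30 ≈ -5.7667.
For a Normal prior and Normal likelihood with known variance, the posterior is Normal; its mode equals its mean, the precision-weighted average.
Prior precision 1/σ₀² = 1/2 = 0.5; data precision n/σ² = 3/25 = 0.12.
μ̂ = (0.5·(-4) + 0.12·(-173/30)) / (0.5 + 0.12) = (-2.692)/0.62 = -673/155 ≈ -4.342.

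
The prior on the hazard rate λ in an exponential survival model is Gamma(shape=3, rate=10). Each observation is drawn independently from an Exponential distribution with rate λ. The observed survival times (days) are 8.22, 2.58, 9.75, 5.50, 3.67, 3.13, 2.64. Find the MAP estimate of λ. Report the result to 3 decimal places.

λ̂_MAP = 0.198

The Exponential(rate=λ) likelihood is ∝ λ^n e^(−λΣtᵢ). Here n = 7 and Σtᵢ = 8.22 + 2.58 + 9.75 + 5.50 + 3.67 + 3.13 + 2.64 = 35.49.
Posterior ∝ λ^2e^(−10λ) · λ^7e^(−35.49λ) = λ^9e^(−45.49λ), i.e. Gamma(10, 45.49).
Mode = (a−1)/b = 9/45.49 ≈ 0.198.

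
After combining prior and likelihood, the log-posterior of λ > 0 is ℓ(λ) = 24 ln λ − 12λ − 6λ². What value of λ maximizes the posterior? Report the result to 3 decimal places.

ℓ'(λ) = 24/λ − 12 − 12λ. Setting this to zero and multiplying by λ: 12λ² + 12λ − 24 = 0.
λ = (−12 + √(12² + 4·12·24)) / (2·12) = (−12 + √1296) / 24 = (−12 + 36)/24 = 1.
ℓ''(λ) = −24/λ² − 12 < 0, confirming a maximum.

λ̂_MAP = 1.000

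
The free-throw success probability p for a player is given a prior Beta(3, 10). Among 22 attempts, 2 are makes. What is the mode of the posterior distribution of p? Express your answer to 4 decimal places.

p̂_MAP = 0.1212

Prior: Beta(3, 10).
Data: 2 successes in 22 trials. The binomial likelihood contributes p^2(1−p)^20, so the posterior is Beta(3+2, 10+20) = Beta(5, 30).
For Beta(a, b) with a, b > 1 the mode is (a−1)/(a+b−2) = 4/33 ≈ 0.1212.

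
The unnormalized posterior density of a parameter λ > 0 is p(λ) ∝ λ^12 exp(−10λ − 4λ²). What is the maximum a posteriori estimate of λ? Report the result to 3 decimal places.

ℓ'(λ) = 12/λ − 10 − 8λ. Setting this to zero and multiplying by λ: 8λ² + 10λ − 12 = 0.
λ = (−10 + √(10² + 4·8·12)) / (2·8) = (−10 + √484) / 16 = (−10 + 22)/16 = 3/4.
ℓ''(λ) = −12/λ² − 8 < 0, confirming a maximum.

λ̂_MAP = 0.750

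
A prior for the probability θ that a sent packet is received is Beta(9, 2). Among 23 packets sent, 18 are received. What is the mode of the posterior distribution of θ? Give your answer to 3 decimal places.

Prior: Beta(9, 2).
Data: 18 successes in 23 trials. The binomial likelihood contributes θ^18(1−θ)^5, so the posterior is Beta(9+18, 2+5) = Beta(27, 7).
For Beta(a, b) with a, b > 1 the mode is (a−1)/(a+b−2) = 26/32 ≈ 0.813.

θ̂_MAP = 0.813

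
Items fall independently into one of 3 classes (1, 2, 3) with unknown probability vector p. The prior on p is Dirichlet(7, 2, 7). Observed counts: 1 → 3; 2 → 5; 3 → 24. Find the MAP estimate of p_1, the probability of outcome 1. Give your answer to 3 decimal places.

The posterior is Dirichlet(αᵢ + nᵢ) = Dirichlet(10, 7, 31).
For a Dirichlet(a₁,…,a_K) with all aᵢ > 1, the mode has j-th component (aⱼ − 1)/(Σaᵢ − K).
Here Σaᵢ = 48 and K = 3, so p_1 = (10 − 1)/(48 − 3) = 9/45 ≈ 0.200.

MAP estimate: 0.200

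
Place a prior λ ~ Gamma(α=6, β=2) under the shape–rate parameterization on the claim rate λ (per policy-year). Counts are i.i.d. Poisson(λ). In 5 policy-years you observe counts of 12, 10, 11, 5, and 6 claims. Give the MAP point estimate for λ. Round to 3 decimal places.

λ̂_MAP = 7.000

Σxᵢ = 12+10+11+5+6 = 44, with n = 5.
Posterior ∝ λ^5e^(−2λ) · λ^44e^(−5λ) = λ^49e^(−7λ), i.e. Gamma(shape=50, rate=7).
The mode of a Gamma(a, b) with a ≥ 1 (shape–rate) is (a−1)/b = 49/7 ≈ 7.000.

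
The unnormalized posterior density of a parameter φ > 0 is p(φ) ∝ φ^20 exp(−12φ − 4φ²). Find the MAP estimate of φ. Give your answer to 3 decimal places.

ℓ'(φ) = 20/φ − 12 − 8φ. Setting this to zero and multiplying by φ: 8φ² + 12φ − 20 = 0.
φ = (−12 + √(12² + 4·8·20)) / (2·8) = (−12 + √784) / 16 = (−12 + 28)/16 = 1.
ℓ''(φ) = −20/φ² − 8 < 0, confirming a maximum.

φ̂_MAP = 1.000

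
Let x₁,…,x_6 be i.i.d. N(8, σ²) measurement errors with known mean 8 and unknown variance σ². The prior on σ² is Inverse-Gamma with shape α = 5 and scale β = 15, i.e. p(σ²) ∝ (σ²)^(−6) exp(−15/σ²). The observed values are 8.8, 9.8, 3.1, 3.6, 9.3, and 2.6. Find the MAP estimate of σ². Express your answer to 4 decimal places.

Sum of squared deviations about the known mean: SS = (8.8−8)² + (9.8−8)² + (3.1−8)² + (3.6−8)² + (9.3−8)² + (2.6−8)² = 78.1.
The Normal likelihood contributes (σ²)^(−n/2) exp(−SS/(2σ²)), so the posterior is Inverse-Gamma(α + n/2, β + SS/2) = Inverse-Gamma(8, 54.05).
The mode of Inverse-Gamma(a, b) is b/(a+1) = 54.05/9 ≈ 6.0056.

σ̂²_MAP = 6.0056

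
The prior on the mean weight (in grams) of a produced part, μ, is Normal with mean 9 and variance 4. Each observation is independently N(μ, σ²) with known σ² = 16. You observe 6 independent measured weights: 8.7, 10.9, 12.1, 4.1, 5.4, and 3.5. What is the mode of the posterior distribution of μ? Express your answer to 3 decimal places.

μ̂_MAP = 8.070

n = 6; x̄ = (8.7 + 10.9 + 12.1 + 4.1 + 5.4 + 3.5)/6 = 44.7/6 = 7.45.
For a Normal prior and Normal likelihood with known variance, the posterior is Normal; its mode equals its mean, the precision-weighted average.
Prior precision 1/σ₀² = 1/4 = 0.25; data precision n/σ² = 6/16 = 0.375.
μ̂ = (0.25·9 + 0.375·7.45) / (0.25 + 0.375) = 5.04375/0.625 = 8.070.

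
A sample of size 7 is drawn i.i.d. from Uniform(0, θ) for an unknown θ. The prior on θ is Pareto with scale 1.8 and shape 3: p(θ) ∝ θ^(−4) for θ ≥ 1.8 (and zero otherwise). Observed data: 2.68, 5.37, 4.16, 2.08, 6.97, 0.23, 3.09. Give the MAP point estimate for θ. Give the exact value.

θ̂_MAP = 6.97

The Uniform(0, θ) likelihood is θ^(−n) for θ ≥ max(xᵢ), zero otherwise. Here max(xᵢ) = 6.97.
Posterior ∝ θ^(−4) · θ^(−7) = θ^(−11) on θ ≥ max(1.8, 6.97) = 6.97.
This density is strictly decreasing in θ, so the posterior mode lies at the lower boundary of the support.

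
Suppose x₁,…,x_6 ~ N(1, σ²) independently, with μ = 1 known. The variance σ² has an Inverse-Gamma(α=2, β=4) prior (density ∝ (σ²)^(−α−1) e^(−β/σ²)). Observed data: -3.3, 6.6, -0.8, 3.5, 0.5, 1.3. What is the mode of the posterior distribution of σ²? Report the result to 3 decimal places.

Sum of squared deviations about the known mean: SS = (-3.3−1)² + (6.6−1)² + (-0.8−1)² + (3.5−1)² + (0.5−1)² + (1.3−1)² = 59.68.
The Normal likelihood contributes (σ²)^(−n/2) exp(−SS/(2σ²)), so the posterior is Inverse-Gamma(α + n/2, β + SS/2) = Inverse-Gamma(5, 33.84).
The mode of Inverse-Gamma(a, b) is b/(a+1) = 33.84/6 ≈ 5.640.

σ̂²_MAP = 5.640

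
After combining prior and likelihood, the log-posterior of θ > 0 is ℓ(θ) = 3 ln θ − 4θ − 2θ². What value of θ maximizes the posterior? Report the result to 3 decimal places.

ℓ'(θ) = 3/θ − 4 − 4θ. Setting this to zero and multiplying by θ: 4θ² + 4θ − 3 = 0.
θ = (−4 + √(4² + 4·4·3)) / (2·4) = (−4 + √64) / 8 = (−4 + 8)/8 = 1/2.
ℓ''(θ) = −3/θ² − 4 < 0, confirming a maximum.

θ̂_MAP = 0.500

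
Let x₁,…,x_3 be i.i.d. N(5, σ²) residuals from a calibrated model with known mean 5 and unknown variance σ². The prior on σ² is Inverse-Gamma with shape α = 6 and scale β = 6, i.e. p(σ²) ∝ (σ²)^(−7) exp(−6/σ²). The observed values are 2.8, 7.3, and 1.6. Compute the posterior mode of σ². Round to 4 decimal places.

σ̂²_MAP = 1.9818

Sum of squared deviations about the known mean: SS = (2.8−5)² + (7.3−5)² + (1.6−5)² = 21.69.
The Normal likelihood contributes (σ²)^(−n/2) exp(−SS/(2σ²)), so the posterior is Inverse-Gamma(α + n/2, β + SS/2) = Inverse-Gamma(7.5, 16.845).
The mode of Inverse-Gamma(a, b) is b/(a+1) = 16.845/8.5 ≈ 1.9818.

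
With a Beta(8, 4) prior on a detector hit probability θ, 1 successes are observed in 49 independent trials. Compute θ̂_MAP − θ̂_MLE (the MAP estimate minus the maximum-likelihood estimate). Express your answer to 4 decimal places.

Posterior is Beta(9, 52); MAP = (9−1)/(61−2) = 8/59 ≈ 0.13559.
MLE ignores the prior: θ̂_MLE = k/n = 1/49 ≈ 0.02041.
Difference = 8/59 − 1/49 = 333/2891 ≈ 0.1152.

MAP − MLE = 0.1152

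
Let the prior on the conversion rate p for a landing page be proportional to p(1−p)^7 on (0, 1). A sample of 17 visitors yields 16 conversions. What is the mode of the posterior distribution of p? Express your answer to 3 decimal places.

The prior density ∝ p(1−p)^7 is the kernel of Beta(2, 8).
Data: 16 successes in 17 trials. The binomial likelihood contributes p^16(1−p)^1, so the posterior is Beta(2+16, 8+1) = Beta(18, 9).
For Beta(a, b) with a, b > 1 the mode is (a−1)/(a+b−2) = 17/25 ≈ 0.680.

p̂_MAP = 0.680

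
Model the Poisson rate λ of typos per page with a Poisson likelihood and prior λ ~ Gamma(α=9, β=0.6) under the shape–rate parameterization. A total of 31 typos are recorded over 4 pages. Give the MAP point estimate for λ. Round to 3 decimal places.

λ̂_MAP = 8.478

Σxᵢ = 31, n = 4.
Posterior ∝ λ^8e^(−0.6λ) · λ^31e^(−4λ) = λ^39e^(−4.6λ), i.e. Gamma(shape=40, rate=4.6).
The mode of a Gamma(a, b) with a ≥ 1 (shape–rate) is (a−1)/b = 39/4.6 ≈ 8.478.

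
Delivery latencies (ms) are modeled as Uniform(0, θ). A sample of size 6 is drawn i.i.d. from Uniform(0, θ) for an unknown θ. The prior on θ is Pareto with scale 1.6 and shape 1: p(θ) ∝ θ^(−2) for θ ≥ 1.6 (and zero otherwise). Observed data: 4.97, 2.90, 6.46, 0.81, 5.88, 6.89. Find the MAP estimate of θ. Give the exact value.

θ̂_MAP = 6.89

The Uniform(0, θ) likelihood is θ^(−n) for θ ≥ max(xᵢ), zero otherwise. Here max(xᵢ) = 6.89.
Posterior ∝ θ^(−2) · θ^(−6) = θ^(−8) on θ ≥ max(1.6, 6.89) = 6.89.
This density is strictly decreasing in θ, so the posterior mode lies at the lower boundary of the support.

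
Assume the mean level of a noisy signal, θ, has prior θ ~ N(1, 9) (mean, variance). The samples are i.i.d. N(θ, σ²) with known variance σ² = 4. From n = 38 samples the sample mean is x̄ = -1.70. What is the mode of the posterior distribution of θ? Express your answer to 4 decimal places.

n = 38, x̄ = -1.70.
For a Normal prior and Normal likelihood with known variance, the posterior is Normal; its mode equals its mean, the precision-weighted average.
Prior precision 1/σ₀² = 1/9; data precision n/σ² = 38/4 = 9.5.
θ̂ = ((1/9)·1 + 9.5·(-1.7)) / (1/9 + 9.5) = (-2887/180)/(173/18) = -2887/1730 ≈ -1.6688.

θ̂_MAP = -1.6688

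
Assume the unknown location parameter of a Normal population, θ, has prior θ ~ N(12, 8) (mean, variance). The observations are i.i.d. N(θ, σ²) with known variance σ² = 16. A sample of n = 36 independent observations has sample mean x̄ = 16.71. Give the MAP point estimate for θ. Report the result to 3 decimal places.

n = 36, x̄ = 16.71.
For a Normal prior and Normal likelihood with known variance, the posterior is Normal; its mode equals its mean, the precision-weighted average.
Prior precision 1/σ₀² = 1/8 = 0.125; data precision n/σ² = 36/16 = 2.25.
θ̂ = (0.125·12 + 2.25·16.71) / (0.125 + 2.25) = 39.0975/2.375 = 15639/950 ≈ 16.462.

θ̂_MAP = 16.462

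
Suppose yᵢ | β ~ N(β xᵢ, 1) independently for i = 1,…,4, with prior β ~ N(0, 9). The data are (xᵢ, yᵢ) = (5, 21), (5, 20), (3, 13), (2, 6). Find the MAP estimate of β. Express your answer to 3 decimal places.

log p(β | y) = −Σ(yᵢ − βxᵢ)²/(2·1) − β²/(2·9) + const.
Setting the derivative to zero: Σxᵢ(yᵢ − βxᵢ)/1 − β/9 = 0, so β = Σxᵢyᵢ / (Σxᵢ² + σ²/τ²).
Σxᵢyᵢ = 5·21 + 5·20 + 3·13 + 2·6 = 256; Σxᵢ² = 63; σ²/τ² = 1/9.
β̂_MAP = 256 / (63 + 1/9) = 256/(568/9) = 288/71 ≈ 4.056.

β̂_MAP = 4.056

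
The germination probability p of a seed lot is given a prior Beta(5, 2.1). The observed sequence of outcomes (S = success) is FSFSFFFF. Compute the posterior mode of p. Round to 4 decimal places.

p̂_MAP = 0.4580

Prior: Beta(5, 2.1).
Data: 2 successes in 8 trials (from the sequence). The binomial likelihood contributes p^2(1−p)^6, so the posterior is Beta(5+2, 2.1+6) = Beta(7, 8.1).
For Beta(a, b) with a, b > 1 the mode is (a−1)/(a+b−2) = 6/13.1 ≈ 0.4580.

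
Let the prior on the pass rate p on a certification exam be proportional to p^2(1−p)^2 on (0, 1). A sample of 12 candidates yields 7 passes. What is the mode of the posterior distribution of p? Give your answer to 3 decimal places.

p̂_MAP = 0.563

The prior density ∝ p^2(1−p)^2 is the kernel of Beta(3, 3).
Data: 7 successes in 12 trials. The binomial likelihood contributes p^7(1−p)^5, so the posterior is Beta(3+7, 3+5) = Beta(10, 8).
For Beta(a, b) with a, b > 1 the mode is (a−1)/(a+b−2) = 9/16 ≈ 0.563.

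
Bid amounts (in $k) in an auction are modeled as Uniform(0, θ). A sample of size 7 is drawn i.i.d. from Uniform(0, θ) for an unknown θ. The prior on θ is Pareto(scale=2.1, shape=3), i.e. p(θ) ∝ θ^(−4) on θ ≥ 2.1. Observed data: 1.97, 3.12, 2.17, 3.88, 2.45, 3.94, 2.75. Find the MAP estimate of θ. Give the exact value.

θ̂_MAP = 3.94

The Uniform(0, θ) likelihood is θ^(−n) for θ ≥ max(xᵢ), zero otherwise. Here max(xᵢ) = 3.94.
Posterior ∝ θ^(−4) · θ^(−7) = θ^(−11) on θ ≥ max(2.1, 3.94) = 3.94.
This density is strictly decreasing in θ, so the posterior mode lies at the lower boundary of the support.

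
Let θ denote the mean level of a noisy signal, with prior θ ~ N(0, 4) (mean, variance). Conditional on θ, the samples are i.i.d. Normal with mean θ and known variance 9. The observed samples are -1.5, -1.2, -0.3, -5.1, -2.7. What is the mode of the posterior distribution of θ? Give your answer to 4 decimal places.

θ̂_MAP = -1.4897

n = 5; x̄ = ((-1.5) + (-1.2) + (-0.3) + (-5.1) + (-2.7))/5 = -10.8/5 = -2.16.
For a Normal prior and Normal likelihood with known variance, the posterior is Normal; its mode equals its mean, the precision-weighted average.
Prior precision 1/σ₀² = 1/4 = 0.25; data precision n/σ² = 5/9.
θ̂ = (0.25·0 + (5/9)·(-2.16)) / (0.25 + 5/9) = (-1.2)/(29/36) = -216/145 ≈ -1.4897.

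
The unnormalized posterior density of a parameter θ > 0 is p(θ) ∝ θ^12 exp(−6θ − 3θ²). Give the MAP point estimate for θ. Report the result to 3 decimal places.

θ̂_MAP = 1.000

ℓ'(θ) = 12/θ − 6 − 6θ. Setting this to zero and multiplying by θ: 6θ² + 6θ − 12 = 0.
θ = (−6 + √(6² + 4·6·12)) / (2·6) = (−6 + √324) / 12 = (−6 + 18)/12 = 1.
ℓ''(θ) = −12/θ² − 6 < 0, confirming a maximum.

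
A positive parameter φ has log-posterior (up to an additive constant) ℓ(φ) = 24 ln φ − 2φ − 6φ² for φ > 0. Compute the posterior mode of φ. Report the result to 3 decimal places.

φ̂_MAP = 1.333

ℓ'(φ) = 24/φ − 2 − 12φ. Setting this to zero and multiplying by φ: 12φ² + 2φ − 24 = 0.
φ = (−2 + √(2² + 4·12·24)) / (2·12) = (−2 + √1156) / 24 = (−2 + 34)/24 = 4/3.
ℓ''(φ) = −24/φ² − 12 < 0, confirming a maximum.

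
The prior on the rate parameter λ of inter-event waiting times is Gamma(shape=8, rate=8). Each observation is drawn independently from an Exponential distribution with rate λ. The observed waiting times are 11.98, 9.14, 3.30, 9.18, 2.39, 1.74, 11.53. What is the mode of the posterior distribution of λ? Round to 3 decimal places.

The Exponential(rate=λ) likelihood is ∝ λ^n e^(−λΣtᵢ). Here n = 7 and Σtᵢ = 11.98 + 9.14 + 3.30 + 9.18 + 2.39 + 1.74 + 11.53 = 49.26.
Posterior ∝ λ^7e^(−8λ) · λ^7e^(−49.26λ) = λ^14e^(−57.26λ), i.e. Gamma(15, 57.26).
Mode = (a−1)/b = 14/57.26 ≈ 0.244.

λ̂_MAP = 0.244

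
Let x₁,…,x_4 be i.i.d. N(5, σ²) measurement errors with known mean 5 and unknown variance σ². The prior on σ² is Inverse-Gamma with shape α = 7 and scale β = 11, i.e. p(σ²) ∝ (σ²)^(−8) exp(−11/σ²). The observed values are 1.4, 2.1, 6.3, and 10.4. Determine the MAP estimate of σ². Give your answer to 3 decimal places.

σ̂²_MAP = 3.711

Sum of squared deviations about the known mean: SS = (1.4−5)² + (2.1−5)² + (6.3−5)² + (10.4−5)² = 52.22.
The Normal likelihood contributes (σ²)^(−n/2) exp(−SS/(2σ²)), so the posterior is Inverse-Gamma(α + n/2, β + SS/2) = Inverse-Gamma(9, 37.11).
The mode of Inverse-Gamma(a, b) is b/(a+1) = 37.11/10 ≈ 3.711.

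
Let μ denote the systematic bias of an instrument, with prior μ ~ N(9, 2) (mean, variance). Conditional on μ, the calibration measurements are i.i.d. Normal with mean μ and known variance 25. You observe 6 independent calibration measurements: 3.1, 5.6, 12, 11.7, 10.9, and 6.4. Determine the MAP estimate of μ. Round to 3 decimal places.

μ̂_MAP = 8.768

n = 6; x̄ = (3.1 + 5.6 + 12 + 11.7 + 10.9 + 6.4)/6 = 49.7/6 = 497/60 ≈ 8.2833.
For a Normal prior and Normal likelihood with known variance, the posterior is Normal; its mode equals its mean, the precision-weighted average.
Prior precision 1/σ₀² = 1/2 = 0.5; data precision n/σ² = 6/25 = 0.24.
μ̂ = (0.5·9 + 0.24·(497/60)) / (0.5 + 0.24) = 6.488/0.74 = 1622/185 ≈ 8.768.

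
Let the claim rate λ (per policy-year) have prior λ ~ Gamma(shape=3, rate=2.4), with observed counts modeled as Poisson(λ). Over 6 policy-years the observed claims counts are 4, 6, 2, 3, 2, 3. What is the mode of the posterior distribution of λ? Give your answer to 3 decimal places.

Σxᵢ = 4+6+2+3+2+3 = 20, with n = 6.
Posterior ∝ λ^2e^(−2.4λ) · λ^20e^(−6λ) = λ^22e^(−8.4λ), i.e. Gamma(shape=23, rate=8.4).
The mode of a Gamma(a, b) with a ≥ 1 (shape–rate) is (a−1)/b = 22/8.4 ≈ 2.619.

λ̂_MAP = 2.619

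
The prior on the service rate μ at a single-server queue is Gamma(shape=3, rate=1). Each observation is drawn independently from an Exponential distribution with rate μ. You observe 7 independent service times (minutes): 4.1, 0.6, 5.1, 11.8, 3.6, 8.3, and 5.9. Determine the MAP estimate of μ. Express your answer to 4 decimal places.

μ̂_MAP = 0.2228

The Exponential(rate=μ) likelihood is ∝ μ^n e^(−μΣtᵢ). Here n = 7 and Σtᵢ = 4.1 + 0.6 + 5.1 + 11.8 + 3.6 + 8.3 + 5.9 = 39.4.
Posterior ∝ μ^2e^(−1μ) · μ^7e^(−39.4μ) = μ^9e^(−40.4μ), i.e. Gamma(10, 40.4).
Mode = (a−1)/b = 9/40.4 ≈ 0.2228.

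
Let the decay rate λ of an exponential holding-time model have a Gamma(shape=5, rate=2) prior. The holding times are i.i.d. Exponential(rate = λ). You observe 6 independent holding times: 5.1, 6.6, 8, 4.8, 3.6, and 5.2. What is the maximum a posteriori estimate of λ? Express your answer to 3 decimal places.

The Exponential(rate=λ) likelihood is ∝ λ^n e^(−λΣtᵢ). Here n = 6 and Σtᵢ = 5.1 + 6.6 + 8 + 4.8 + 3.6 + 5.2 = 33.3.
Posterior ∝ λ^4e^(−2λ) · λ^6e^(−33.3λ) = λ^10e^(−35.3λ), i.e. Gamma(11, 35.3).
Mode = (a−1)/b = 10/35.3 ≈ 0.283.

λ̂_MAP = 0.283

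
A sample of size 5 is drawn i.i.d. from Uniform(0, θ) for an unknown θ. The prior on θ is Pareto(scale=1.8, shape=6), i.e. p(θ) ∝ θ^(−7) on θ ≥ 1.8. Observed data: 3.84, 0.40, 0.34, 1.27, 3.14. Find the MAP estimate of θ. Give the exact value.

The Uniform(0, θ) likelihood is θ^(−n) for θ ≥ max(xᵢ), zero otherwise. Here max(xᵢ) = 3.84.
Posterior ∝ θ^(−7) · θ^(−5) = θ^(−12) on θ ≥ max(1.8, 3.84) = 3.84.
This density is strictly decreasing in θ, so the posterior mode lies at the lower boundary of the support.

θ̂_MAP = 3.84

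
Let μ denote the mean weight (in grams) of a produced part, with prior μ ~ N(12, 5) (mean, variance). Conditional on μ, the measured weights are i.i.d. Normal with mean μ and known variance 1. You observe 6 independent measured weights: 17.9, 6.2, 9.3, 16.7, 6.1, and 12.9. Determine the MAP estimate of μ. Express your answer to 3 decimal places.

n = 6; x̄ = (17.9 + 6.2 + 9.3 + 16.7 + 6.1 + 12.9)/6 = 69.1/6 = 691/60 ≈ 11.5167.
For a Normal prior and Normal likelihood with known variance, the posterior is Normal; its mode equals its mean, the precision-weighted average.
Prior precision 1/σ₀² = 1/5 = 0.2; data precision n/σ² = 6/1 = 6.
μ̂ = (0.2·12 + 6·(691/60)) / (0.2 + 6) = 71.5/6.2 = 715/62 ≈ 11.532.

μ̂_MAP = 11.532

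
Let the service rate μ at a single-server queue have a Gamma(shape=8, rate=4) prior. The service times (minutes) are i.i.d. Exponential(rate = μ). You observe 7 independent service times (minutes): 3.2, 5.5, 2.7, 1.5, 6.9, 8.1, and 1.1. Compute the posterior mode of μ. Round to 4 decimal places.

μ̂_MAP = 0.4242

The Exponential(rate=μ) likelihood is ∝ μ^n e^(−μΣtᵢ). Here n = 7 and Σtᵢ = 3.2 + 5.5 + 2.7 + 1.5 + 6.9 + 8.1 + 1.1 = 29.
Posterior ∝ μ^7e^(−4μ) · μ^7e^(−29μ) = μ^14e^(−33μ), i.e. Gamma(15, 33).
Mode = (a−1)/b = 14/33 ≈ 0.4242.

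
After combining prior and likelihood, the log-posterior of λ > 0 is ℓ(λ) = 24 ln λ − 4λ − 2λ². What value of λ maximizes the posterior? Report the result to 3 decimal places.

λ̂_MAP = 2.000

ℓ'(λ) = 24/λ − 4 − 4λ. Setting this to zero and multiplying by λ: 4λ² + 4λ − 24 = 0.
λ = (−4 + √(4² + 4·4·24)) / (2·4) = (−4 + √400) / 8 = (−4 + 20)/8 = 2.
ℓ''(λ) = −24/λ² − 4 < 0, confirming a maximum.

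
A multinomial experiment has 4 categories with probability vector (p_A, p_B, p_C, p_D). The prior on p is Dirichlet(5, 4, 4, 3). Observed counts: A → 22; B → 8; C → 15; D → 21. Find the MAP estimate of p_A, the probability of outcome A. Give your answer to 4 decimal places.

The posterior is Dirichlet(αᵢ + nᵢ) = Dirichlet(27, 12, 19, 24).
For a Dirichlet(a₁,…,a_K) with all aᵢ > 1, the mode has j-th component (aⱼ − 1)/(Σaᵢ − K).
Here Σaᵢ = 82 and K = 4, so p_A = (27 − 1)/(82 − 4) = 26/78 ≈ 0.3333.

MAP estimate of p_A = 0.3333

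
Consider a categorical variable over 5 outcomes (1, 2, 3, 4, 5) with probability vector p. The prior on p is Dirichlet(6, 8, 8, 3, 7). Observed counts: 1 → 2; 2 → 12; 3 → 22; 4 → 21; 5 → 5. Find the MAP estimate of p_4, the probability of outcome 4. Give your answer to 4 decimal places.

MAP estimate: 0.2584

The posterior is Dirichlet(αᵢ + nᵢ) = Dirichlet(8, 20, 30, 24, 12).
For a Dirichlet(a₁,…,a_K) with all aᵢ > 1, the mode has j-th component (aⱼ − 1)/(Σaᵢ − K).
Here Σaᵢ = 94 and K = 5, so p_4 = (24 − 1)/(94 − 5) = 23/89 ≈ 0.2584.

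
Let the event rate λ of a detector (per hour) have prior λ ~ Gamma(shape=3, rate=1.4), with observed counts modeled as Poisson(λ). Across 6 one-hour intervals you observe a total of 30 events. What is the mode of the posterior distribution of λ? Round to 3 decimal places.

Σxᵢ = 30, n = 6.
Posterior ∝ λ^2e^(−1.4λ) · λ^30e^(−6λ) = λ^32e^(−7.4λ), i.e. Gamma(shape=33, rate=7.4).
The mode of a Gamma(a, b) with a ≥ 1 (shape–rate) is (a−1)/b = 32/7.4 ≈ 4.324.

λ̂_MAP = 4.324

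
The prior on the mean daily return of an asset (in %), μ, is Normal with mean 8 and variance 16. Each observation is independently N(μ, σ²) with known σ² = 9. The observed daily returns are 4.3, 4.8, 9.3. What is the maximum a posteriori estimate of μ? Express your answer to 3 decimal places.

n = 3; x̄ = (4.3 + 4.8 + 9.3)/3 = 18.4/3 = 92/15 ≈ 6.1333.
For a Normal prior and Normal likelihood with known variance, the posterior is Normal; its mode equals its mean, the precision-weighted average.
Prior precision 1/σ₀² = 1/16 = 0.0625; data precision n/σ² = 3/9 = 1/3.
μ̂ = (0.0625·8 + (1/3)·(92/15)) / (0.0625 + 1/3) = (229/90)/(19/48) = 1832/285 ≈ 6.428.

μ̂_MAP = 6.428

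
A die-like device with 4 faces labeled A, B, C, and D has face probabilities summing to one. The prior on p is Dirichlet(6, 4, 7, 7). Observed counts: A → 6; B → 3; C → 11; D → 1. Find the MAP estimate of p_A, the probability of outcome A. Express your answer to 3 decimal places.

MAP estimate of p_A = 0.268

The posterior is Dirichlet(αᵢ + nᵢ) = Dirichlet(12, 7, 18, 8).
For a Dirichlet(a₁,…,a_K) with all aᵢ > 1, the mode has j-th component (aⱼ − 1)/(Σaᵢ − K).
Here Σaᵢ = 45 and K = 4, so p_A = (12 − 1)/(45 − 4) = 11/41 ≈ 0.268.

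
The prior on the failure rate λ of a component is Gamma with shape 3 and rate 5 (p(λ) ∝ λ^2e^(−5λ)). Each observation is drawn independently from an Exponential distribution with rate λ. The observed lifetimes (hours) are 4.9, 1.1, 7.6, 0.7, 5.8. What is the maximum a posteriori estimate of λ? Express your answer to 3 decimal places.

λ̂_MAP = 0.279

The Exponential(rate=λ) likelihood is ∝ λ^n e^(−λΣtᵢ). Here n = 5 and Σtᵢ = 4.9 + 1.1 + 7.6 + 0.7 + 5.8 = 20.1.
Posterior ∝ λ^2e^(−5λ) · λ^5e^(−20.1λ) = λ^7e^(−25.1λ), i.e. Gamma(8, 25.1).
Mode = (a−1)/b = 7/25.1 ≈ 0.279.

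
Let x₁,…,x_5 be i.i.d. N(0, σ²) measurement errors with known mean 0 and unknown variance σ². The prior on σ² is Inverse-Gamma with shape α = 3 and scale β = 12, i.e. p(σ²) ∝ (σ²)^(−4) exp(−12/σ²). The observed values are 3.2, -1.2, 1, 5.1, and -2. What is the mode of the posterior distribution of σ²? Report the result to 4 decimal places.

σ̂²_MAP = 5.1300

Sum of squared deviations about the known mean: SS = (3.2−0)² + (-1.2−0)² + (1−0)² + (5.1−0)² + (-2−0)² = 42.69.
The Normal likelihood contributes (σ²)^(−n/2) exp(−SS/(2σ²)), so the posterior is Inverse-Gamma(α + n/2, β + SS/2) = Inverse-Gamma(5.5, 33.345).
The mode of Inverse-Gamma(a, b) is b/(a+1) = 33.345/6.5 ≈ 5.1300.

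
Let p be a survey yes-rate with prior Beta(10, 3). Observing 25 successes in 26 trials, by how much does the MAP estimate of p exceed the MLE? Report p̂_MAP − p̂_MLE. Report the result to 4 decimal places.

Posterior is Beta(35, 4); MAP = (35−1)/(39−2) = 34/37 ≈ 0.91892.
MLE ignores the prior: p̂_MLE = k/n = 25/26 ≈ 0.96154.
Difference = 34/37 − 25/26 = -41/962 ≈ -0.0426.

MAP − MLE = -0.0426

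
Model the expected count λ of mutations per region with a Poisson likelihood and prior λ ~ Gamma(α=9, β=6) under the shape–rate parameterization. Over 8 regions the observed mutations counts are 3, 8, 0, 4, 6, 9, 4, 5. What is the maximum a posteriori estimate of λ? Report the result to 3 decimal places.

λ̂_MAP = 3.357

Σxᵢ = 3+8+0+4+6+9+4+5 = 39, with n = 8.
Posterior ∝ λ^8e^(−6λ) · λ^39e^(−8λ) = λ^47e^(−14λ), i.e. Gamma(shape=48, rate=14).
The mode of a Gamma(a, b) with a ≥ 1 (shape–rate) is (a−1)/b = 47/14 ≈ 3.357.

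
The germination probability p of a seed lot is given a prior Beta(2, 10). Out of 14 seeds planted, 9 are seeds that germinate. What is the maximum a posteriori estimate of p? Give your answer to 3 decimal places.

Prior: Beta(2, 10).
Data: 9 successes in 14 trials. The binomial likelihood contributes p^9(1−p)^5, so the posterior is Beta(2+9, 10+5) = Beta(11, 15).
For Beta(a, b) with a, b > 1 the mode is (a−1)/(a+b−2) = 10/24 ≈ 0.417.

p̂_MAP = 0.417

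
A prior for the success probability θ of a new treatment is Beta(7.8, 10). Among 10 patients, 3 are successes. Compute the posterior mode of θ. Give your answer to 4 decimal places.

Prior: Beta(7.8, 10).
Data: 3 successes in 10 trials. The binomial likelihood contributes θ^3(1−θ)^7, so the posterior is Beta(7.8+3, 10+7) = Beta(10.8, 17).
For Beta(a, b) with a, b > 1 the mode is (a−1)/(a+b−2) = 9.8/25.8 ≈ 0.3798.

θ̂_MAP = 0.3798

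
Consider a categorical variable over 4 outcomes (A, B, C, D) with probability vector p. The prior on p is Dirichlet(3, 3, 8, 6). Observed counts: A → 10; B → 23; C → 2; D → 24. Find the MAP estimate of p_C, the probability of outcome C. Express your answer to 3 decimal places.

The posterior is Dirichlet(αᵢ + nᵢ) = Dirichlet(13, 26, 10, 30).
For a Dirichlet(a₁,…,a_K) with all aᵢ > 1, the mode has j-th component (aⱼ − 1)/(Σaᵢ − K).
Here Σaᵢ = 79 and K = 4, so p_C = (10 − 1)/(79 − 4) = 9/75 ≈ 0.120.

MAP estimate of p_C = 0.120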